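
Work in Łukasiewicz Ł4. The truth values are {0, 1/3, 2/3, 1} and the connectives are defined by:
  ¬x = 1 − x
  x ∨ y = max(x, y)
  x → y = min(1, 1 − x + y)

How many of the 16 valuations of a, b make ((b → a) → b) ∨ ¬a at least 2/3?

a = 0, b = 0 ↦ 1  ≥
a = 0, b = 1/3 ↦ 1  ≥
a = 0, b = 2/3 ↦ 1  ≥
a = 0, b = 1 ↦ 1  ≥
a = 1/3, b = 0 ↦ 2/3  ≥
a = 1/3, b = 1/3 ↦ 2/3  ≥
a = 1/3, b = 2/3 ↦ 1  ≥
a = 1/3, b = 1 ↦ 1  ≥
a = 2/3, b = 0 ↦ 1/3  <
a = 2/3, b = 1/3 ↦ 1/3  <
a = 2/3, b = 2/3 ↦ 2/3  ≥
a = 2/3, b = 1 ↦ 1  ≥
a = 1, b = 0 ↦ 0  <
a = 1, b = 1/3 ↦ 1/3  <
a = 1, b = 2/3 ↦ 2/3  ≥
a = 1, b = 1 ↦ 1  ≥
So 12 of the 16 assignments meet the threshold.

12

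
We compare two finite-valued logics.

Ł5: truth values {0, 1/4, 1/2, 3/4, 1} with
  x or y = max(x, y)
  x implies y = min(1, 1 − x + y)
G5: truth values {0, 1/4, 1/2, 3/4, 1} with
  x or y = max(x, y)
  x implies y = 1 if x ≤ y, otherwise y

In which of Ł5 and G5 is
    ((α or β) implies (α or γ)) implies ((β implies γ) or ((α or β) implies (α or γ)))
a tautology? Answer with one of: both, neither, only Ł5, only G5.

In Ł5: every assignment gives 1 — tautology.
In G5: every assignment gives 1 — tautology.

both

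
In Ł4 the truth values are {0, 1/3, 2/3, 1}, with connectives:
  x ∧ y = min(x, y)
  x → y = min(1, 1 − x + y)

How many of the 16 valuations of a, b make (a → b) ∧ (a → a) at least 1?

a = 0, b = 0 ↦ 1  ≥
a = 0, b = 1/3 ↦ 1  ≥
a = 0, b = 2/3 ↦ 1  ≥
a = 0, b = 1 ↦ 1  ≥
a = 1/3, b = 0 ↦ 2/3  <
a = 1/3, b = 1/3 ↦ 1  ≥
a = 1/3, b = 2/3 ↦ 1  ≥
a = 1/3, b = 1 ↦ 1  ≥
a = 2/3, b = 0 ↦ 1/3  <
a = 2/3, b = 1/3 ↦ 2/3  <
a = 2/3, b = 2/3 ↦ 1  ≥
a = 2/3, b = 1 ↦ 1  ≥
a = 1, b = 0 ↦ 0  <
a = 1, b = 1/3 ↦ 1/3  <
a = 1, b = 2/3 ↦ 2/3  <
a = 1, b = 1 ↦ 1  ≥
So 10 of the 16 assignments meet the threshold.

10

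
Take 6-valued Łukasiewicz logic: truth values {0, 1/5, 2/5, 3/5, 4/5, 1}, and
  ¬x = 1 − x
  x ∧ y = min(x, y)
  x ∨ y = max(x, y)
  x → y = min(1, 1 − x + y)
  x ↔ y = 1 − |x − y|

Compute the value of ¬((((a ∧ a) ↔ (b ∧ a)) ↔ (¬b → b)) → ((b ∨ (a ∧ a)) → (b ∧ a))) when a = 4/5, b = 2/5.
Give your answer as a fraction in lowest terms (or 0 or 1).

1/5

a ∧ a = 4/5 ∧ 4/5 = 4/5
b ∧ a = 2/5 ∧ 4/5 = 2/5
(a ∧ a) ↔ (b ∧ a) = 4/5 ↔ 2/5 = 3/5
¬b = ¬2/5 = 3/5
¬b → b = 3/5 → 2/5 = 4/5
((a ∧ a) ↔ (b ∧ a)) ↔ (¬b → b) = 3/5 ↔ 4/5 = 4/5
a ∧ a = 4/5 ∧ 4/5 = 4/5
b ∨ (a ∧ a) = 2/5 ∨ 4/5 = 4/5
b ∧ a = 2/5 ∧ 4/5 = 2/5
(b ∨ (a ∧ a)) → (b ∧ a) = 4/5 → 2/5 = 3/5
(((a ∧ a) ↔ (b ∧ a)) ↔ (¬b → b)) → ((b ∨ (a ∧ a)) → (b ∧ a)) = 4/5 → 3/5 = 4/5
¬((((a ∧ a) ↔ (b ∧ a)) ↔ (¬b → b)) → ((b ∨ (a ∧ a)) → (b ∧ a))) = ¬4/5 = 1/5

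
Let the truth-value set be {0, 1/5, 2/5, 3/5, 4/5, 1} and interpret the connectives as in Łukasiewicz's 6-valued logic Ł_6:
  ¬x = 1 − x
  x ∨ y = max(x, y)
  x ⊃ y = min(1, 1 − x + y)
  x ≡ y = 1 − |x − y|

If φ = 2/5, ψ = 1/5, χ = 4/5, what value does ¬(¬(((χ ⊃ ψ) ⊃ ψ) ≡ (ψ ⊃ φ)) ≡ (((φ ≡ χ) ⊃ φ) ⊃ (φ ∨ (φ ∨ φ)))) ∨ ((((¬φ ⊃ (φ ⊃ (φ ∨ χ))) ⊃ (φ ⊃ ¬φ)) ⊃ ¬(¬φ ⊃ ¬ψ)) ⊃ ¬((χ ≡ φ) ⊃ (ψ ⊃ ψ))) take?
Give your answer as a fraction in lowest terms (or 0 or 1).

1

χ ⊃ ψ = 4/5 ⊃ 1/5 = 2/5
(χ ⊃ ψ) ⊃ ψ = 2/5 ⊃ 1/5 = 4/5
ψ ⊃ φ = 1/5 ⊃ 2/5 = 1
((χ ⊃ ψ) ⊃ ψ) ≡ (ψ ⊃ φ) = 4/5 ≡ 1 = 4/5
¬(((χ ⊃ ψ) ⊃ ψ) ≡ (ψ ⊃ φ)) = ¬4/5 = 1/5
φ ≡ χ = 2/5 ≡ 4/5 = 3/5
(φ ≡ χ) ⊃ φ = 3/5 ⊃ 2/5 = 4/5
φ ∨ φ = 2/5 ∨ 2/5 = 2/5
φ ∨ (φ ∨ φ) = 2/5 ∨ 2/5 = 2/5
((φ ≡ χ) ⊃ φ) ⊃ (φ ∨ (φ ∨ φ)) = 4/5 ⊃ 2/5 = 3/5
¬(((χ ⊃ ψ) ⊃ ψ) ≡ (ψ ⊃ φ)) ≡ (((φ ≡ χ) ⊃ φ) ⊃ (φ ∨ (φ ∨ φ))) = 1/5 ≡ 3/5 = 3/5
¬(¬(((χ ⊃ ψ) ⊃ ψ) ≡ (ψ ⊃ φ)) ≡ (((φ ≡ χ) ⊃ φ) ⊃ (φ ∨ (φ ∨ φ)))) = ¬3/5 = 2/5
¬φ = ¬2/5 = 3/5
φ ∨ χ = 2/5 ∨ 4/5 = 4/5
φ ⊃ (φ ∨ χ) = 2/5 ⊃ 4/5 = 1
¬φ ⊃ (φ ⊃ (φ ∨ χ)) = 3/5 ⊃ 1 = 1
¬φ = ¬2/5 = 3/5
φ ⊃ ¬φ = 2/5 ⊃ 3/5 = 1
(¬φ ⊃ (φ ⊃ (φ ∨ χ))) ⊃ (φ ⊃ ¬φ) = 1 ⊃ 1 = 1
¬φ = ¬2/5 = 3/5
¬ψ = ¬1/5 = 4/5
¬φ ⊃ ¬ψ = 3/5 ⊃ 4/5 = 1
¬(¬φ ⊃ ¬ψ) = ¬1 = 0
((¬φ ⊃ (φ ⊃ (φ ∨ χ))) ⊃ (φ ⊃ ¬φ)) ⊃ ¬(¬φ ⊃ ¬ψ) = 1 ⊃ 0 = 0
χ ≡ φ = 4/5 ≡ 2/5 = 3/5
ψ ⊃ ψ = 1/5 ⊃ 1/5 = 1
(χ ≡ φ) ⊃ (ψ ⊃ ψ) = 3/5 ⊃ 1 = 1
¬((χ ≡ φ) ⊃ (ψ ⊃ ψ)) = ¬1 = 0
(((¬φ ⊃ (φ ⊃ (φ ∨ χ))) ⊃ (φ ⊃ ¬φ)) ⊃ ¬(¬φ ⊃ ¬ψ)) ⊃ ¬((χ ≡ φ) ⊃ (ψ ⊃ ψ)) = 0 ⊃ 0 = 1
¬(¬(((χ ⊃ ψ) ⊃ ψ) ≡ (ψ ⊃ φ)) ≡ (((φ ≡ χ) ⊃ φ) ⊃ (φ ∨ (φ ∨ φ)))) ∨ ((((¬φ ⊃ (φ ⊃ (φ ∨ χ))) ⊃ (φ ⊃ ¬φ)) ⊃ ¬(¬φ ⊃ ¬ψ)) ⊃ ¬((χ ≡ φ) ⊃ (ψ ⊃ ψ))) = 2/5 ∨ 1 = 1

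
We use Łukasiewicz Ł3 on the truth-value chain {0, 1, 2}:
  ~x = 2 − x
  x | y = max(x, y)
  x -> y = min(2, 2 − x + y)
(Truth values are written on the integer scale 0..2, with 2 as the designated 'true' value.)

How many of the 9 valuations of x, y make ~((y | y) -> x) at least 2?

1

x = 0, y = 0 ↦ 0  <
x = 0, y = 1 ↦ 1  <
x = 0, y = 2 ↦ 2  ≥
x = 1, y = 0 ↦ 0  <
x = 1, y = 1 ↦ 0  <
x = 1, y = 2 ↦ 1  <
x = 2, y = 0 ↦ 0  <
x = 2, y = 1 ↦ 0  <
x = 2, y = 2 ↦ 0  <
So 1 of the 9 assignments meets the threshold.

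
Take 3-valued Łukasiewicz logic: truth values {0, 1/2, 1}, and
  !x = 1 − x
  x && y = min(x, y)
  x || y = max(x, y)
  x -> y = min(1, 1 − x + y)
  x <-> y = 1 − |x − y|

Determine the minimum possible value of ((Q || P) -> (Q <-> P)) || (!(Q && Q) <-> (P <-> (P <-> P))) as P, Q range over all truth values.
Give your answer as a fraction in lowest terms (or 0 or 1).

Take P = 1/2, Q = 1:
Q || P = 1 || 1/2 = 1
Q <-> P = 1 <-> 1/2 = 1/2
(Q || P) -> (Q <-> P) = 1 -> 1/2 = 1/2
Q && Q = 1 && 1 = 1
!(Q && Q) = !1 = 0
P <-> P = 1/2 <-> 1/2 = 1
P <-> (P <-> P) = 1/2 <-> 1 = 1/2
!(Q && Q) <-> (P <-> (P <-> P)) = 0 <-> 1/2 = 1/2
((Q || P) -> (Q <-> P)) || (!(Q && Q) <-> (P <-> (P <-> P))) = 1/2 || 1/2 = 1/2
No assignment yields a value below 1/2, so this is the minimum.

1/2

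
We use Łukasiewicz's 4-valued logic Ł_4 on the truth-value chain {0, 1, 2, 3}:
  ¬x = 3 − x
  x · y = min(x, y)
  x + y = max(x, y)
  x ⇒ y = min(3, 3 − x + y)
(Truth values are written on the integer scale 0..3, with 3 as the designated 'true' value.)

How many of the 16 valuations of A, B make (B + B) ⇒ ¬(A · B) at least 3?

11

A = 0, B = 0 ↦ 3  ≥
A = 0, B = 1 ↦ 3  ≥
A = 0, B = 2 ↦ 3  ≥
A = 0, B = 3 ↦ 3  ≥
A = 1, B = 0 ↦ 3  ≥
A = 1, B = 1 ↦ 3  ≥
A = 1, B = 2 ↦ 3  ≥
A = 1, B = 3 ↦ 2  <
A = 2, B = 0 ↦ 3  ≥
A = 2, B = 1 ↦ 3  ≥
A = 2, B = 2 ↦ 2  <
A = 2, B = 3 ↦ 1  <
A = 3, B = 0 ↦ 3  ≥
A = 3, B = 1 ↦ 3  ≥
A = 3, B = 2 ↦ 2  <
A = 3, B = 3 ↦ 0  <
So 11 of the 16 assignments meet the threshold.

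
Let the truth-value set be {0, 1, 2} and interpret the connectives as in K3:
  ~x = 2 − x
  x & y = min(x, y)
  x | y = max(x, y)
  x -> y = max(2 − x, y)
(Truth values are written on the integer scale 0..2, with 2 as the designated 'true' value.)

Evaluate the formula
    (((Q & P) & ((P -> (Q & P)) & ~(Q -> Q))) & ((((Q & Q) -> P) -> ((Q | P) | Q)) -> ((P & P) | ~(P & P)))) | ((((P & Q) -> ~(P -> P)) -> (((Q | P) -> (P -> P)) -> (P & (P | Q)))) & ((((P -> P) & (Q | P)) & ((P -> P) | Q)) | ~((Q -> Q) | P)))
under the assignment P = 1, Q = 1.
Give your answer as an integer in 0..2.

Q & P = 1 & 1 = 1
Q & P = 1 & 1 = 1
P -> (Q & P) = 1 -> 1 = 1
Q -> Q = 1 -> 1 = 1
~(Q -> Q) = ~1 = 1
(P -> (Q & P)) & ~(Q -> Q) = 1 & 1 = 1
(Q & P) & ((P -> (Q & P)) & ~(Q -> Q)) = 1 & 1 = 1
Q & Q = 1 & 1 = 1
(Q & Q) -> P = 1 -> 1 = 1
Q | P = 1 | 1 = 1
(Q | P) | Q = 1 | 1 = 1
((Q & Q) -> P) -> ((Q | P) | Q) = 1 -> 1 = 1
P & P = 1 & 1 = 1
P & P = 1 & 1 = 1
~(P & P) = ~1 = 1
(P & P) | ~(P & P) = 1 | 1 = 1
(((Q & Q) -> P) -> ((Q | P) | Q)) -> ((P & P) | ~(P & P)) = 1 -> 1 = 1
((Q & P) & ((P -> (Q & P)) & ~(Q -> Q))) & ((((Q & Q) -> P) -> ((Q | P) | Q)) -> ((P & P) | ~(P & P))) = 1 & 1 = 1
P & Q = 1 & 1 = 1
P -> P = 1 -> 1 = 1
~(P -> P) = ~1 = 1
(P & Q) -> ~(P -> P) = 1 -> 1 = 1
Q | P = 1 | 1 = 1
P -> P = 1 -> 1 = 1
(Q | P) -> (P -> P) = 1 -> 1 = 1
P | Q = 1 | 1 = 1
P & (P | Q) = 1 & 1 = 1
((Q | P) -> (P -> P)) -> (P & (P | Q)) = 1 -> 1 = 1
((P & Q) -> ~(P -> P)) -> (((Q | P) -> (P -> P)) -> (P & (P | Q))) = 1 -> 1 = 1
P -> P = 1 -> 1 = 1
Q | P = 1 | 1 = 1
(P -> P) & (Q | P) = 1 & 1 = 1
P -> P = 1 -> 1 = 1
(P -> P) | Q = 1 | 1 = 1
((P -> P) & (Q | P)) & ((P -> P) | Q) = 1 & 1 = 1
Q -> Q = 1 -> 1 = 1
(Q -> Q) | P = 1 | 1 = 1
~((Q -> Q) | P) = ~1 = 1
(((P -> P) & (Q | P)) & ((P -> P) | Q)) | ~((Q -> Q) | P) = 1 | 1 = 1
(((P & Q) -> ~(P -> P)) -> (((Q | P) -> (P -> P)) -> (P & (P | Q)))) & ((((P -> P) & (Q | P)) & ((P -> P) | Q)) | ~((Q -> Q) | P)) = 1 & 1 = 1
(((Q & P) & ((P -> (Q & P)) & ~(Q -> Q))) & ((((Q & Q) -> P) -> ((Q | P) | Q)) -> ((P & P) | ~(P & P)))) | ((((P & Q) -> ~(P -> P)) -> (((Q | P) -> (P -> P)) -> (P & (P | Q)))) & ((((P -> P) & (Q | P)) & ((P -> P) | Q)) | ~((Q -> Q) | P))) = 1 | 1 = 1

1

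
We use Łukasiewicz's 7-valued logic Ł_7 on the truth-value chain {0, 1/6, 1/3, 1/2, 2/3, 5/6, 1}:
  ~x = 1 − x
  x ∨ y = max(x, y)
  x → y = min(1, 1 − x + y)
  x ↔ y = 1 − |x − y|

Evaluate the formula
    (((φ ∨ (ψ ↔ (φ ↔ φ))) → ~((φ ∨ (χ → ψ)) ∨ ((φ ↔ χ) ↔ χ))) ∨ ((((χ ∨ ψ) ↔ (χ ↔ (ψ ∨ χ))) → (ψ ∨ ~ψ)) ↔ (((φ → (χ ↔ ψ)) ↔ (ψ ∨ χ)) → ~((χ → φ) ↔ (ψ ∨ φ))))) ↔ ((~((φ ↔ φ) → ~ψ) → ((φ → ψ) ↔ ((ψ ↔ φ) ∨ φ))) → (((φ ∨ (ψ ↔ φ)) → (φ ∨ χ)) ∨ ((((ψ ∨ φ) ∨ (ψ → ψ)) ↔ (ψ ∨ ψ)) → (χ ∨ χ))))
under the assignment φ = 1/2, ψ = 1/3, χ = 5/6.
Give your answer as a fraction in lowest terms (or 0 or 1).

2/3

φ ↔ φ = 1/2 ↔ 1/2 = 1
ψ ↔ (φ ↔ φ) = 1/3 ↔ 1 = 1/3
φ ∨ (ψ ↔ (φ ↔ φ)) = 1/2 ∨ 1/3 = 1/2
χ → ψ = 5/6 → 1/3 = 1/2
φ ∨ (χ → ψ) = 1/2 ∨ 1/2 = 1/2
φ ↔ χ = 1/2 ↔ 5/6 = 2/3
(φ ↔ χ) ↔ χ = 2/3 ↔ 5/6 = 5/6
(φ ∨ (χ → ψ)) ∨ ((φ ↔ χ) ↔ χ) = 1/2 ∨ 5/6 = 5/6
~((φ ∨ (χ → ψ)) ∨ ((φ ↔ χ) ↔ χ)) = ~5/6 = 1/6
(φ ∨ (ψ ↔ (φ ↔ φ))) → ~((φ ∨ (χ → ψ)) ∨ ((φ ↔ χ) ↔ χ)) = 1/2 → 1/6 = 2/3
χ ∨ ψ = 5/6 ∨ 1/3 = 5/6
ψ ∨ χ = 1/3 ∨ 5/6 = 5/6
χ ↔ (ψ ∨ χ) = 5/6 ↔ 5/6 = 1
(χ ∨ ψ) ↔ (χ ↔ (ψ ∨ χ)) = 5/6 ↔ 1 = 5/6
~ψ = ~1/3 = 2/3
ψ ∨ ~ψ = 1/3 ∨ 2/3 = 2/3
((χ ∨ ψ) ↔ (χ ↔ (ψ ∨ χ))) → (ψ ∨ ~ψ) = 5/6 → 2/3 = 5/6
χ ↔ ψ = 5/6 ↔ 1/3 = 1/2
φ → (χ ↔ ψ) = 1/2 → 1/2 = 1
ψ ∨ χ = 1/3 ∨ 5/6 = 5/6
(φ → (χ ↔ ψ)) ↔ (ψ ∨ χ) = 1 ↔ 5/6 = 5/6
χ → φ = 5/6 → 1/2 = 2/3
ψ ∨ φ = 1/3 ∨ 1/2 = 1/2
(χ → φ) ↔ (ψ ∨ φ) = 2/3 ↔ 1/2 = 5/6
~((χ → φ) ↔ (ψ ∨ φ)) = ~5/6 = 1/6
((φ → (χ ↔ ψ)) ↔ (ψ ∨ χ)) → ~((χ → φ) ↔ (ψ ∨ φ)) = 5/6 → 1/6 = 1/3
(((χ ∨ ψ) ↔ (χ ↔ (ψ ∨ χ))) → (ψ ∨ ~ψ)) ↔ (((φ → (χ ↔ ψ)) ↔ (ψ ∨ χ)) → ~((χ → φ) ↔ (ψ ∨ φ))) = 5/6 ↔ 1/3 = 1/2
((φ ∨ (ψ ↔ (φ ↔ φ))) → ~((φ ∨ (χ → ψ)) ∨ ((φ ↔ χ) ↔ χ))) ∨ ((((χ ∨ ψ) ↔ (χ ↔ (ψ ∨ χ))) → (ψ ∨ ~ψ)) ↔ (((φ → (χ ↔ ψ)) ↔ (ψ ∨ χ)) → ~((χ → φ) ↔ (ψ ∨ φ)))) = 2/3 ∨ 1/2 = 2/3
φ ↔ φ = 1/2 ↔ 1/2 = 1
~ψ = ~1/3 = 2/3
(φ ↔ φ) → ~ψ = 1 → 2/3 = 2/3
~((φ ↔ φ) → ~ψ) = ~2/3 = 1/3
φ → ψ = 1/2 → 1/3 = 5/6
ψ ↔ φ = 1/3 ↔ 1/2 = 5/6
(ψ ↔ φ) ∨ φ = 5/6 ∨ 1/2 = 5/6
(φ → ψ) ↔ ((ψ ↔ φ) ∨ φ) = 5/6 ↔ 5/6 = 1
~((φ ↔ φ) → ~ψ) → ((φ → ψ) ↔ ((ψ ↔ φ) ∨ φ)) = 1/3 → 1 = 1
ψ ↔ φ = 1/3 ↔ 1/2 = 5/6
φ ∨ (ψ ↔ φ) = 1/2 ∨ 5/6 = 5/6
φ ∨ χ = 1/2 ∨ 5/6 = 5/6
(φ ∨ (ψ ↔ φ)) → (φ ∨ χ) = 5/6 → 5/6 = 1
ψ ∨ φ = 1/3 ∨ 1/2 = 1/2
ψ → ψ = 1/3 → 1/3 = 1
(ψ ∨ φ) ∨ (ψ → ψ) = 1/2 ∨ 1 = 1
ψ ∨ ψ = 1/3 ∨ 1/3 = 1/3
((ψ ∨ φ) ∨ (ψ → ψ)) ↔ (ψ ∨ ψ) = 1 ↔ 1/3 = 1/3
χ ∨ χ = 5/6 ∨ 5/6 = 5/6
(((ψ ∨ φ) ∨ (ψ → ψ)) ↔ (ψ ∨ ψ)) → (χ ∨ χ) = 1/3 → 5/6 = 1
((φ ∨ (ψ ↔ φ)) → (φ ∨ χ)) ∨ ((((ψ ∨ φ) ∨ (ψ → ψ)) ↔ (ψ ∨ ψ)) → (χ ∨ χ)) = 1 ∨ 1 = 1
(~((φ ↔ φ) → ~ψ) → ((φ → ψ) ↔ ((ψ ↔ φ) ∨ φ))) → (((φ ∨ (ψ ↔ φ)) → (φ ∨ χ)) ∨ ((((ψ ∨ φ) ∨ (ψ → ψ)) ↔ (ψ ∨ ψ)) → (χ ∨ χ))) = 1 → 1 = 1
(((φ ∨ (ψ ↔ (φ ↔ φ))) → ~((φ ∨ (χ → ψ)) ∨ ((φ ↔ χ) ↔ χ))) ∨ ((((χ ∨ ψ) ↔ (χ ↔ (ψ ∨ χ))) → (ψ ∨ ~ψ)) ↔ (((φ → (χ ↔ ψ)) ↔ (ψ ∨ χ)) → ~((χ → φ) ↔ (ψ ∨ φ))))) ↔ ((~((φ ↔ φ) → ~ψ) → ((φ → ψ) ↔ ((ψ ↔ φ) ∨ φ))) → (((φ ∨ (ψ ↔ φ)) → (φ ∨ χ)) ∨ ((((ψ ∨ φ) ∨ (ψ → ψ)) ↔ (ψ ∨ ψ)) → (χ ∨ χ)))) = 2/3 ↔ 1 = 2/3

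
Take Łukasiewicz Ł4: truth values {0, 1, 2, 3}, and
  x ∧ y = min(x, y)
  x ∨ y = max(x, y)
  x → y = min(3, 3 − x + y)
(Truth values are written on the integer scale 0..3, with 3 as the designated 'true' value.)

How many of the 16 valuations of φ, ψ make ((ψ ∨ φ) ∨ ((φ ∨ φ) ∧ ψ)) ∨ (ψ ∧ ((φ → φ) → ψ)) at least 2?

φ = 0, ψ = 0 ↦ 0  <
φ = 0, ψ = 1 ↦ 1  <
φ = 0, ψ = 2 ↦ 2  ≥
φ = 0, ψ = 3 ↦ 3  ≥
φ = 1, ψ = 0 ↦ 1  <
φ = 1, ψ = 1 ↦ 1  <
φ = 1, ψ = 2 ↦ 2  ≥
φ = 1, ψ = 3 ↦ 3  ≥
φ = 2, ψ = 0 ↦ 2  ≥
φ = 2, ψ = 1 ↦ 2  ≥
φ = 2, ψ = 2 ↦ 2  ≥
φ = 2, ψ = 3 ↦ 3  ≥
φ = 3, ψ = 0 ↦ 3  ≥
φ = 3, ψ = 1 ↦ 3  ≥
φ = 3, ψ = 2 ↦ 3  ≥
φ = 3, ψ = 3 ↦ 3  ≥
So 12 of the 16 assignments meet the threshold.

12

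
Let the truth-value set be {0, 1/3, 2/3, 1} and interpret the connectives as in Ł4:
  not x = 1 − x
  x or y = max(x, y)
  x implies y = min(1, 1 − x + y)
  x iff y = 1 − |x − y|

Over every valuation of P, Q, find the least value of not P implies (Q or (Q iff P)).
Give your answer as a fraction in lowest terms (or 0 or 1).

2/3

Take P = 0, Q = 1/3:
not P = not 0 = 1
Q iff P = 1/3 iff 0 = 2/3
Q or (Q iff P) = 1/3 or 2/3 = 2/3
not P implies (Q or (Q iff P)) = 1 implies 2/3 = 2/3
No assignment yields a value below 2/3, so this is the minimum.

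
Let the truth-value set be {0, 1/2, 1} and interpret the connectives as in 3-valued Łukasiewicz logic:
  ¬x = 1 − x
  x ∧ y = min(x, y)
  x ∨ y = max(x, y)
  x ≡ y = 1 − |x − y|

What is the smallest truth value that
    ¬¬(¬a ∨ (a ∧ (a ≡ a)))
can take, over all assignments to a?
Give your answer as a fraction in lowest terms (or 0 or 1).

1/2

Take a = 1/2:
¬a = ¬1/2 = 1/2
a ≡ a = 1/2 ≡ 1/2 = 1
a ∧ (a ≡ a) = 1/2 ∧ 1 = 1/2
¬a ∨ (a ∧ (a ≡ a)) = 1/2 ∨ 1/2 = 1/2
¬(¬a ∨ (a ∧ (a ≡ a))) = ¬1/2 = 1/2
¬¬(¬a ∨ (a ∧ (a ≡ a))) = ¬1/2 = 1/2
No assignment yields a value below 1/2, so this is the minimum.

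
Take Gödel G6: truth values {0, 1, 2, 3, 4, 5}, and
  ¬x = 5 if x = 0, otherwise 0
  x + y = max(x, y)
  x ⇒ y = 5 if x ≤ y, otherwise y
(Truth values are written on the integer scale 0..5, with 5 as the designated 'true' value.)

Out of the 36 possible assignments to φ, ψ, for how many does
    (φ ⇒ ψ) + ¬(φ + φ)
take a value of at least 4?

value 5: 21 assignments (counts)
value 4: 1 assignment (counts)
value 3: 2 assignments
value 2: 3 assignments
value 1: 4 assignments
value 0: 5 assignments
So 22 of the 36 assignments meet the threshold.

22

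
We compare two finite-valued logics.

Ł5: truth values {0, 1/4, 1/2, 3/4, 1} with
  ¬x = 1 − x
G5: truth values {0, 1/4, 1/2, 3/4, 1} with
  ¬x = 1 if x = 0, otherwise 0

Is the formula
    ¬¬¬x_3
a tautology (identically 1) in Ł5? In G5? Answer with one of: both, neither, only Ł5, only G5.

neither

In Ł5: at x_3 = 1/4 the value is 3/4 — not a tautology.
In G5: at x_3 = 1/4 the value is 0 — not a tautology.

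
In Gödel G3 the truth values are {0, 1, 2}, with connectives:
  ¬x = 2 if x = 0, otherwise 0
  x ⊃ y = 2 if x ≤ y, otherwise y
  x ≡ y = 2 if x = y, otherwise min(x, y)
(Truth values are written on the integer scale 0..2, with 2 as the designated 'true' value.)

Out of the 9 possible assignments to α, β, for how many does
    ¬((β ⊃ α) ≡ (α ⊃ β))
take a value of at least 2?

4

α = 0, β = 0 ↦ 0  <
α = 0, β = 1 ↦ 2  ≥
α = 0, β = 2 ↦ 2  ≥
α = 1, β = 0 ↦ 2  ≥
α = 1, β = 1 ↦ 0  <
α = 1, β = 2 ↦ 0  <
α = 2, β = 0 ↦ 2  ≥
α = 2, β = 1 ↦ 0  <
α = 2, β = 2 ↦ 0  <
So 4 of the 9 assignments meet the threshold.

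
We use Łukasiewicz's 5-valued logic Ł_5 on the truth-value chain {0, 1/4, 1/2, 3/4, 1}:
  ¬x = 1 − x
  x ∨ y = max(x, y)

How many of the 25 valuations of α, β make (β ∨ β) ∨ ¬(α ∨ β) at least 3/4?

14

value 1: 6 assignments (counts)
value 3/4: 8 assignments (counts)
value 1/2: 7 assignments
value 1/4: 3 assignments
value 0: 1 assignment
So 14 of the 25 assignments meet the threshold.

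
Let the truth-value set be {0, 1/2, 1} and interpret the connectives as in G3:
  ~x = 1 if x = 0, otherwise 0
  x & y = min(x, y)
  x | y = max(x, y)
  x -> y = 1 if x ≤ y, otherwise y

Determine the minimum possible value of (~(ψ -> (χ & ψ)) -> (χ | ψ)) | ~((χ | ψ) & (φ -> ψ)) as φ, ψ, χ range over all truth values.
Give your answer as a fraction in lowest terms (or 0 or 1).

Take φ = 0, ψ = 1/2, χ = 0:
χ & ψ = 0 & 1/2 = 0
ψ -> (χ & ψ) = 1/2 -> 0 = 0
~(ψ -> (χ & ψ)) = ~0 = 1
χ | ψ = 0 | 1/2 = 1/2
~(ψ -> (χ & ψ)) -> (χ | ψ) = 1 -> 1/2 = 1/2
χ | ψ = 0 | 1/2 = 1/2
φ -> ψ = 0 -> 1/2 = 1
(χ | ψ) & (φ -> ψ) = 1/2 & 1 = 1/2
~((χ | ψ) & (φ -> ψ)) = ~1/2 = 0
(~(ψ -> (χ & ψ)) -> (χ | ψ)) | ~((χ | ψ) & (φ -> ψ)) = 1/2 | 0 = 1/2
No assignment yields a value below 1/2, so this is the minimum.

1/2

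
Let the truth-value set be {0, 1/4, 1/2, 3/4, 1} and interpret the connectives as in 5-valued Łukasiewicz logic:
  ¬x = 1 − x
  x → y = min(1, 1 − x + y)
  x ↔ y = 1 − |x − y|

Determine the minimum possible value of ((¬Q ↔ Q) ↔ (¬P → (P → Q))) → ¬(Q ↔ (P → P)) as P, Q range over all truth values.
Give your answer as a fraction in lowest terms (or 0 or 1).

Take P = 0, Q = 1/2:
¬Q = ¬1/2 = 1/2
¬Q ↔ Q = 1/2 ↔ 1/2 = 1
¬P = ¬0 = 1
P → Q = 0 → 1/2 = 1
¬P → (P → Q) = 1 → 1 = 1
(¬Q ↔ Q) ↔ (¬P → (P → Q)) = 1 ↔ 1 = 1
P → P = 0 → 0 = 1
Q ↔ (P → P) = 1/2 ↔ 1 = 1/2
¬(Q ↔ (P → P)) = ¬1/2 = 1/2
((¬Q ↔ Q) ↔ (¬P → (P → Q))) → ¬(Q ↔ (P → P)) = 1 → 1/2 = 1/2
No assignment yields a value below 1/2, so this is the minimum.

1/2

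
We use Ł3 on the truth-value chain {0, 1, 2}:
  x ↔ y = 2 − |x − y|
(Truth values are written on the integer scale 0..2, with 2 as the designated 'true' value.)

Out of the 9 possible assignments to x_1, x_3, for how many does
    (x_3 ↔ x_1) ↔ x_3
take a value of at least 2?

x_1 = 0, x_3 = 0 ↦ 0  <
x_1 = 0, x_3 = 1 ↦ 2  ≥
x_1 = 0, x_3 = 2 ↦ 0  <
x_1 = 1, x_3 = 0 ↦ 1  <
x_1 = 1, x_3 = 1 ↦ 1  <
x_1 = 1, x_3 = 2 ↦ 1  <
x_1 = 2, x_3 = 0 ↦ 2  ≥
x_1 = 2, x_3 = 1 ↦ 2  ≥
x_1 = 2, x_3 = 2 ↦ 2  ≥
So 4 of the 9 assignments meet the threshold.

4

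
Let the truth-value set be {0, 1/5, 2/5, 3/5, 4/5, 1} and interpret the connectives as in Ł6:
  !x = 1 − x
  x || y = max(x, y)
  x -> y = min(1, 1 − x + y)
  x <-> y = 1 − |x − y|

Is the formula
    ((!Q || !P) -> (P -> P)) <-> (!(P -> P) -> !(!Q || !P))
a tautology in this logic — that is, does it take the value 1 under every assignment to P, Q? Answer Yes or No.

At P = 0, Q = 1/5, for instance:
!Q = !1/5 = 4/5
!P = !0 = 1
!Q || !P = 4/5 || 1 = 1
P -> P = 0 -> 0 = 1
(!Q || !P) -> (P -> P) = 1 -> 1 = 1
!(P -> P) = !1 = 0
!(!Q || !P) = !1 = 0
!(P -> P) -> !(!Q || !P) = 0 -> 0 = 1
((!Q || !P) -> (P -> P)) <-> (!(P -> P) -> !(!Q || !P)) = 1 <-> 1 = 1
and checking the remaining 35 assignments likewise gives ≥ 1 in every case.

Yes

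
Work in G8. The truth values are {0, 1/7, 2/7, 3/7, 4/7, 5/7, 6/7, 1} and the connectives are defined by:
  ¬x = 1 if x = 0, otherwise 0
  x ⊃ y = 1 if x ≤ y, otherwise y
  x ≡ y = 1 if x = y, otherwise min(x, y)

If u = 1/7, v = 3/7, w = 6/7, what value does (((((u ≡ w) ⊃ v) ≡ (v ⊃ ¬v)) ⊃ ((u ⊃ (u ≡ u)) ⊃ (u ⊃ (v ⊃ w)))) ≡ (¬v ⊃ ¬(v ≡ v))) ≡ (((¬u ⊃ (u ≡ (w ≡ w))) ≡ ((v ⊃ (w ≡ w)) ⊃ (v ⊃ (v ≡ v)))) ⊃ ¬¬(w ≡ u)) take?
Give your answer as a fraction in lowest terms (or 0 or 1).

u ≡ w = 1/7 ≡ 6/7 = 1/7
(u ≡ w) ⊃ v = 1/7 ⊃ 3/7 = 1
¬v = ¬3/7 = 0
v ⊃ ¬v = 3/7 ⊃ 0 = 0
((u ≡ w) ⊃ v) ≡ (v ⊃ ¬v) = 1 ≡ 0 = 0
u ≡ u = 1/7 ≡ 1/7 = 1
u ⊃ (u ≡ u) = 1/7 ⊃ 1 = 1
v ⊃ w = 3/7 ⊃ 6/7 = 1
u ⊃ (v ⊃ w) = 1/7 ⊃ 1 = 1
(u ⊃ (u ≡ u)) ⊃ (u ⊃ (v ⊃ w)) = 1 ⊃ 1 = 1
(((u ≡ w) ⊃ v) ≡ (v ⊃ ¬v)) ⊃ ((u ⊃ (u ≡ u)) ⊃ (u ⊃ (v ⊃ w))) = 0 ⊃ 1 = 1
¬v = ¬3/7 = 0
v ≡ v = 3/7 ≡ 3/7 = 1
¬(v ≡ v) = ¬1 = 0
¬v ⊃ ¬(v ≡ v) = 0 ⊃ 0 = 1
((((u ≡ w) ⊃ v) ≡ (v ⊃ ¬v)) ⊃ ((u ⊃ (u ≡ u)) ⊃ (u ⊃ (v ⊃ w)))) ≡ (¬v ⊃ ¬(v ≡ v)) = 1 ≡ 1 = 1
¬u = ¬1/7 = 0
w ≡ w = 6/7 ≡ 6/7 = 1
u ≡ (w ≡ w) = 1/7 ≡ 1 = 1/7
¬u ⊃ (u ≡ (w ≡ w)) = 0 ⊃ 1/7 = 1
w ≡ w = 6/7 ≡ 6/7 = 1
v ⊃ (w ≡ w) = 3/7 ⊃ 1 = 1
v ≡ v = 3/7 ≡ 3/7 = 1
v ⊃ (v ≡ v) = 3/7 ⊃ 1 = 1
(v ⊃ (w ≡ w)) ⊃ (v ⊃ (v ≡ v)) = 1 ⊃ 1 = 1
(¬u ⊃ (u ≡ (w ≡ w))) ≡ ((v ⊃ (w ≡ w)) ⊃ (v ⊃ (v ≡ v))) = 1 ≡ 1 = 1
w ≡ u = 6/7 ≡ 1/7 = 1/7
¬(w ≡ u) = ¬1/7 = 0
¬¬(w ≡ u) = ¬0 = 1
((¬u ⊃ (u ≡ (w ≡ w))) ≡ ((v ⊃ (w ≡ w)) ⊃ (v ⊃ (v ≡ v)))) ⊃ ¬¬(w ≡ u) = 1 ⊃ 1 = 1
(((((u ≡ w) ⊃ v) ≡ (v ⊃ ¬v)) ⊃ ((u ⊃ (u ≡ u)) ⊃ (u ⊃ (v ⊃ w)))) ≡ (¬v ⊃ ¬(v ≡ v))) ≡ (((¬u ⊃ (u ≡ (w ≡ w))) ≡ ((v ⊃ (w ≡ w)) ⊃ (v ⊃ (v ≡ v)))) ⊃ ¬¬(w ≡ u)) = 1 ≡ 1 = 1

1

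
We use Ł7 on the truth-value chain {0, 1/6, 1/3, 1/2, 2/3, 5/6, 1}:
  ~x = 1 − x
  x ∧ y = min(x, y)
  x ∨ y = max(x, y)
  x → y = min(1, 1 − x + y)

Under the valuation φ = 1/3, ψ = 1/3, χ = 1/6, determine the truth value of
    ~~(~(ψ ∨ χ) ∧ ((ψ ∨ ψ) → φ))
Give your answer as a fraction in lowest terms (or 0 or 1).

ψ ∨ χ = 1/3 ∨ 1/6 = 1/3
~(ψ ∨ χ) = ~1/3 = 2/3
ψ ∨ ψ = 1/3 ∨ 1/3 = 1/3
(ψ ∨ ψ) → φ = 1/3 → 1/3 = 1
~(ψ ∨ χ) ∧ ((ψ ∨ ψ) → φ) = 2/3 ∧ 1 = 2/3
~(~(ψ ∨ χ) ∧ ((ψ ∨ ψ) → φ)) = ~2/3 = 1/3
~~(~(ψ ∨ χ) ∧ ((ψ ∨ ψ) → φ)) = ~1/3 = 2/3

2/3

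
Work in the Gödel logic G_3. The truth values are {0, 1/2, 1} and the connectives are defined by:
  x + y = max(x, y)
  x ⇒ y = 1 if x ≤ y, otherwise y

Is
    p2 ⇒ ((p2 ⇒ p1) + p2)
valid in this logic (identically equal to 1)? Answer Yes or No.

p1 = 0, p2 = 0 ↦ 1
p1 = 0, p2 = 1/2 ↦ 1
p1 = 0, p2 = 1 ↦ 1
p1 = 1/2, p2 = 0 ↦ 1
p1 = 1/2, p2 = 1/2 ↦ 1
p1 = 1/2, p2 = 1 ↦ 1
p1 = 1, p2 = 0 ↦ 1
p1 = 1, p2 = 1/2 ↦ 1
p1 = 1, p2 = 1 ↦ 1
Every assignment gives a value ≥ 1.

Yes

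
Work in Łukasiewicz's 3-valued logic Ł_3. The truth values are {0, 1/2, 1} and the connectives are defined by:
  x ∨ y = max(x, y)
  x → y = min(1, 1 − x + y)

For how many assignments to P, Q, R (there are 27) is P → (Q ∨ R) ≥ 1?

value 1: 22 assignments (counts)
value 1/2: 4 assignments
value 0: 1 assignment
So 22 of the 27 assignments meet the threshold.

22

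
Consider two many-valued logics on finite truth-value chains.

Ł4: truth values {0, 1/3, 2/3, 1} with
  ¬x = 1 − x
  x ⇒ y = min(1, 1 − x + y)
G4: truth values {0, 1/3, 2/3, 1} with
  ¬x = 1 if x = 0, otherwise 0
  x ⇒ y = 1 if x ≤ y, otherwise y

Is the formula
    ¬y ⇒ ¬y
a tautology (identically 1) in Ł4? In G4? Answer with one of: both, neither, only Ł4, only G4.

In Ł4: every assignment gives 1 — tautology.
In G4: every assignment gives 1 — tautology.

both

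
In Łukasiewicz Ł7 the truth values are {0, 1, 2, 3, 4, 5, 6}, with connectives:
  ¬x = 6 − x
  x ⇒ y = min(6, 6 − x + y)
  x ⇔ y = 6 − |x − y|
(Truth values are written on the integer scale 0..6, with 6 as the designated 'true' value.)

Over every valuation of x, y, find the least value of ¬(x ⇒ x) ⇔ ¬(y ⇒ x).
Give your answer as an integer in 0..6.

Take x = 0, y = 6:
x ⇒ x = 0 ⇒ 0 = 6
¬(x ⇒ x) = ¬6 = 0
y ⇒ x = 6 ⇒ 0 = 0
¬(y ⇒ x) = ¬0 = 6
¬(x ⇒ x) ⇔ ¬(y ⇒ x) = 0 ⇔ 6 = 0
No assignment yields a value below 0, so this is the minimum.

0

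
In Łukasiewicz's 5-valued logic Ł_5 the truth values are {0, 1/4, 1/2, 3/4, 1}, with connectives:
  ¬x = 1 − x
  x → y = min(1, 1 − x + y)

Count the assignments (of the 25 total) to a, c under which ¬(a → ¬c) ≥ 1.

1

value 1: 1 assignment (counts)
value 3/4: 2 assignments
value 1/2: 3 assignments
value 1/4: 4 assignments
value 0: 15 assignments
So 1 of the 25 assignments meets the threshold.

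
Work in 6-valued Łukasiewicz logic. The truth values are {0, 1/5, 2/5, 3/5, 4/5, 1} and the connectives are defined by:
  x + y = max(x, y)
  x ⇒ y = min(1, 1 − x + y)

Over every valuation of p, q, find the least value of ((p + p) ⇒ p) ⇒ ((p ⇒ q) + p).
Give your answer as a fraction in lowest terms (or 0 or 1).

Take p = 2/5, q = 0:
p + p = 2/5 + 2/5 = 2/5
(p + p) ⇒ p = 2/5 ⇒ 2/5 = 1
p ⇒ q = 2/5 ⇒ 0 = 3/5
(p ⇒ q) + p = 3/5 + 2/5 = 3/5
((p + p) ⇒ p) ⇒ ((p ⇒ q) + p) = 1 ⇒ 3/5 = 3/5
No assignment yields a value below 3/5, so this is the minimum.

3/5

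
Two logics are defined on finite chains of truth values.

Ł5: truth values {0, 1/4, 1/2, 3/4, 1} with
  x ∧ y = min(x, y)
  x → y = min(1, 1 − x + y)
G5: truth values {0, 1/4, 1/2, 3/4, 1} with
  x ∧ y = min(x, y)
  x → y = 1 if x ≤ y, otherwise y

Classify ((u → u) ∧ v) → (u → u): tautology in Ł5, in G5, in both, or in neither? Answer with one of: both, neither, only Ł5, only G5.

In Ł5: every assignment gives 1 — tautology.
In G5: every assignment gives 1 — tautology.

both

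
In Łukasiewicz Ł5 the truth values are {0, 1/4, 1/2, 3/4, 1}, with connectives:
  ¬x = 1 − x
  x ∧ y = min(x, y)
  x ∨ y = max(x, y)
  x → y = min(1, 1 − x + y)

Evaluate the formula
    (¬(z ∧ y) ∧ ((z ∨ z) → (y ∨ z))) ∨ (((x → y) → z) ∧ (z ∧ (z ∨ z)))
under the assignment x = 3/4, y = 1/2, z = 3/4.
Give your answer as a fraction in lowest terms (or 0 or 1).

z ∧ y = 3/4 ∧ 1/2 = 1/2
¬(z ∧ y) = ¬1/2 = 1/2
z ∨ z = 3/4 ∨ 3/4 = 3/4
y ∨ z = 1/2 ∨ 3/4 = 3/4
(z ∨ z) → (y ∨ z) = 3/4 → 3/4 = 1
¬(z ∧ y) ∧ ((z ∨ z) → (y ∨ z)) = 1/2 ∧ 1 = 1/2
x → y = 3/4 → 1/2 = 3/4
(x → y) → z = 3/4 → 3/4 = 1
z ∨ z = 3/4 ∨ 3/4 = 3/4
z ∧ (z ∨ z) = 3/4 ∧ 3/4 = 3/4
((x → y) → z) ∧ (z ∧ (z ∨ z)) = 1 ∧ 3/4 = 3/4
(¬(z ∧ y) ∧ ((z ∨ z) → (y ∨ z))) ∨ (((x → y) → z) ∧ (z ∧ (z ∨ z))) = 1/2 ∨ 3/4 = 3/4

3/4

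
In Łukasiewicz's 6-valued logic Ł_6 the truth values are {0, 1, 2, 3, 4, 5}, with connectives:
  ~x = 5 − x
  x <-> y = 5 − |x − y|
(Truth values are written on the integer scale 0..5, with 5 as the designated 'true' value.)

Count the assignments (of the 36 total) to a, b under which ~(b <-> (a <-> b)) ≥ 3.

value 5: 2 assignments (counts)
value 4: 3 assignments (counts)
value 3: 6 assignments (counts)
value 2: 7 assignments
value 1: 10 assignments
value 0: 8 assignments
So 11 of the 36 assignments meet the threshold.

11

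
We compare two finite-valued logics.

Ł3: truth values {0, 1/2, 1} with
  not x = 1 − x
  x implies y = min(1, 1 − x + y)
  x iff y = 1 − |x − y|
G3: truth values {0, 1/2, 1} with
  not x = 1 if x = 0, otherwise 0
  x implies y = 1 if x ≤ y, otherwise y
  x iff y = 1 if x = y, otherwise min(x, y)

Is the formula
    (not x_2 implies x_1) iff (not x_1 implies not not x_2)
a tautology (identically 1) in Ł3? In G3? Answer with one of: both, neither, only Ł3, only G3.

In Ł3: every assignment gives 1 — tautology.
In G3: at x_1 = 1/2, x_2 = 0 the value is 1/2 — not a tautology.

only Ł3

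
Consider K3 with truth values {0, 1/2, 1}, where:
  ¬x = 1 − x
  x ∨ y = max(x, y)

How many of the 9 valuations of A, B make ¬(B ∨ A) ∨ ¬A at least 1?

A = 0, B = 0 ↦ 1  ≥
A = 0, B = 1/2 ↦ 1  ≥
A = 0, B = 1 ↦ 1  ≥
A = 1/2, B = 0 ↦ 1/2  <
A = 1/2, B = 1/2 ↦ 1/2  <
A = 1/2, B = 1 ↦ 1/2  <
A = 1, B = 0 ↦ 0  <
A = 1, B = 1/2 ↦ 0  <
A = 1, B = 1 ↦ 0  <
So 3 of the 9 assignments meet the threshold.

3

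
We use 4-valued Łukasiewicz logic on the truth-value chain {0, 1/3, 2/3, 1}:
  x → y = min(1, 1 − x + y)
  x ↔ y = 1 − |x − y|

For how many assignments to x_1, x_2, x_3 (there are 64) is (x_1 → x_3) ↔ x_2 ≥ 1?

16

value 1: 16 assignments (counts)
value 2/3: 21 assignments
value 1/3: 16 assignments
value 0: 11 assignments
So 16 of the 64 assignments meet the threshold.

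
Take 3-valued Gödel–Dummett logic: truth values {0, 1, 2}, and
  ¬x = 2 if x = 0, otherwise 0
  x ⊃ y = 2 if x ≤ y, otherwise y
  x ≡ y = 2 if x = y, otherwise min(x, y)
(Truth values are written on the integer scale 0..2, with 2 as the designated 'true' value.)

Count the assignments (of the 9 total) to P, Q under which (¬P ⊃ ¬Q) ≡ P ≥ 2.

5

P = 0, Q = 0 ↦ 0  <
P = 0, Q = 1 ↦ 2  ≥
P = 0, Q = 2 ↦ 2  ≥
P = 1, Q = 0 ↦ 1  <
P = 1, Q = 1 ↦ 1  <
P = 1, Q = 2 ↦ 1  <
P = 2, Q = 0 ↦ 2  ≥
P = 2, Q = 1 ↦ 2  ≥
P = 2, Q = 2 ↦ 2  ≥
So 5 of the 9 assignments meet the threshold.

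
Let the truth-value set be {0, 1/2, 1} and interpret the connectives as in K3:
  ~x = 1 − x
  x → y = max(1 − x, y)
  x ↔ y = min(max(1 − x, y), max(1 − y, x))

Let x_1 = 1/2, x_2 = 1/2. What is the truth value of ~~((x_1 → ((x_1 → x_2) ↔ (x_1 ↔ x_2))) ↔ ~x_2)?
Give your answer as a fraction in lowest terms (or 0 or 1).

1/2

x_1 → x_2 = 1/2 → 1/2 = 1/2
x_1 ↔ x_2 = 1/2 ↔ 1/2 = 1/2
(x_1 → x_2) ↔ (x_1 ↔ x_2) = 1/2 ↔ 1/2 = 1/2
x_1 → ((x_1 → x_2) ↔ (x_1 ↔ x_2)) = 1/2 → 1/2 = 1/2
~x_2 = ~1/2 = 1/2
(x_1 → ((x_1 → x_2) ↔ (x_1 ↔ x_2))) ↔ ~x_2 = 1/2 ↔ 1/2 = 1/2
~((x_1 → ((x_1 → x_2) ↔ (x_1 ↔ x_2))) ↔ ~x_2) = ~1/2 = 1/2
~~((x_1 → ((x_1 → x_2) ↔ (x_1 ↔ x_2))) ↔ ~x_2) = ~1/2 = 1/2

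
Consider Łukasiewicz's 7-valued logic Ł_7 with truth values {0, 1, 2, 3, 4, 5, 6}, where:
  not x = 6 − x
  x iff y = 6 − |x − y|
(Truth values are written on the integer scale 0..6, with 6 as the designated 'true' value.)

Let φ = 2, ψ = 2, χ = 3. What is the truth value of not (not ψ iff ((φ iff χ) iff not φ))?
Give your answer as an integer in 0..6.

not ψ = not 2 = 4
φ iff χ = 2 iff 3 = 5
not φ = not 2 = 4
(φ iff χ) iff not φ = 5 iff 4 = 5
not ψ iff ((φ iff χ) iff not φ) = 4 iff 5 = 5
not (not ψ iff ((φ iff χ) iff not φ)) = not 5 = 1

1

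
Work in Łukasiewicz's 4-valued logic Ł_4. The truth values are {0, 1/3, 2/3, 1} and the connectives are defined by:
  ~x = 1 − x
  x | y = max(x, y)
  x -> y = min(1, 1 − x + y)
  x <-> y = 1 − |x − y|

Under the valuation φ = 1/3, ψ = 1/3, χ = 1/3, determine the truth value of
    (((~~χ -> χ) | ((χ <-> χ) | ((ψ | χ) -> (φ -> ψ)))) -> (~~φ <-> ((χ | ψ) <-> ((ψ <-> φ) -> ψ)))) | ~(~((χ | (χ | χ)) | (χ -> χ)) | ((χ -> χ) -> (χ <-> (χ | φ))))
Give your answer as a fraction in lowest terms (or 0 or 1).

1/3

~χ = ~1/3 = 2/3
~~χ = ~2/3 = 1/3
~~χ -> χ = 1/3 -> 1/3 = 1
χ <-> χ = 1/3 <-> 1/3 = 1
ψ | χ = 1/3 | 1/3 = 1/3
φ -> ψ = 1/3 -> 1/3 = 1
(ψ | χ) -> (φ -> ψ) = 1/3 -> 1 = 1
(χ <-> χ) | ((ψ | χ) -> (φ -> ψ)) = 1 | 1 = 1
(~~χ -> χ) | ((χ <-> χ) | ((ψ | χ) -> (φ -> ψ))) = 1 | 1 = 1
~φ = ~1/3 = 2/3
~~φ = ~2/3 = 1/3
χ | ψ = 1/3 | 1/3 = 1/3
ψ <-> φ = 1/3 <-> 1/3 = 1
(ψ <-> φ) -> ψ = 1 -> 1/3 = 1/3
(χ | ψ) <-> ((ψ <-> φ) -> ψ) = 1/3 <-> 1/3 = 1
~~φ <-> ((χ | ψ) <-> ((ψ <-> φ) -> ψ)) = 1/3 <-> 1 = 1/3
((~~χ -> χ) | ((χ <-> χ) | ((ψ | χ) -> (φ -> ψ)))) -> (~~φ <-> ((χ | ψ) <-> ((ψ <-> φ) -> ψ))) = 1 -> 1/3 = 1/3
χ | χ = 1/3 | 1/3 = 1/3
χ | (χ | χ) = 1/3 | 1/3 = 1/3
χ -> χ = 1/3 -> 1/3 = 1
(χ | (χ | χ)) | (χ -> χ) = 1/3 | 1 = 1
~((χ | (χ | χ)) | (χ -> χ)) = ~1 = 0
χ -> χ = 1/3 -> 1/3 = 1
χ | φ = 1/3 | 1/3 = 1/3
χ <-> (χ | φ) = 1/3 <-> 1/3 = 1
(χ -> χ) -> (χ <-> (χ | φ)) = 1 -> 1 = 1
~((χ | (χ | χ)) | (χ -> χ)) | ((χ -> χ) -> (χ <-> (χ | φ))) = 0 | 1 = 1
~(~((χ | (χ | χ)) | (χ -> χ)) | ((χ -> χ) -> (χ <-> (χ | φ)))) = ~1 = 0
(((~~χ -> χ) | ((χ <-> χ) | ((ψ | χ) -> (φ -> ψ)))) -> (~~φ <-> ((χ | ψ) <-> ((ψ <-> φ) -> ψ)))) | ~(~((χ | (χ | χ)) | (χ -> χ)) | ((χ -> χ) -> (χ <-> (χ | φ)))) = 1/3 | 0 = 1/3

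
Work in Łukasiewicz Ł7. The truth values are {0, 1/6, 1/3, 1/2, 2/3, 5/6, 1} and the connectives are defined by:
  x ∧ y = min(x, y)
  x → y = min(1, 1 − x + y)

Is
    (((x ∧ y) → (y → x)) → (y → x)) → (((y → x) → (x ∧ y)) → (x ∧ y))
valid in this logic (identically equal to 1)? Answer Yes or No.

Yes

At x = 0, y = 1/3, for instance:
x ∧ y = 0 ∧ 1/3 = 0
y → x = 1/3 → 0 = 2/3
(x ∧ y) → (y → x) = 0 → 2/3 = 1
((x ∧ y) → (y → x)) → (y → x) = 1 → 2/3 = 2/3
(y → x) → (x ∧ y) = 2/3 → 0 = 1/3
((y → x) → (x ∧ y)) → (x ∧ y) = 1/3 → 0 = 2/3
(((x ∧ y) → (y → x)) → (y → x)) → (((y → x) → (x ∧ y)) → (x ∧ y)) = 2/3 → 2/3 = 1
and checking the remaining 48 assignments likewise gives ≥ 1 in every case.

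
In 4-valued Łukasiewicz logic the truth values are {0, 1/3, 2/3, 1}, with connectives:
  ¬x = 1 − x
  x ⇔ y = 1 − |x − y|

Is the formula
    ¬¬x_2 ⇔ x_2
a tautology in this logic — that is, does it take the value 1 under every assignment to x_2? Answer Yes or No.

x_2 = 0 ↦ 1
x_2 = 1/3 ↦ 1
x_2 = 2/3 ↦ 1
x_2 = 1 ↦ 1
Every assignment gives a value ≥ 1.

Yes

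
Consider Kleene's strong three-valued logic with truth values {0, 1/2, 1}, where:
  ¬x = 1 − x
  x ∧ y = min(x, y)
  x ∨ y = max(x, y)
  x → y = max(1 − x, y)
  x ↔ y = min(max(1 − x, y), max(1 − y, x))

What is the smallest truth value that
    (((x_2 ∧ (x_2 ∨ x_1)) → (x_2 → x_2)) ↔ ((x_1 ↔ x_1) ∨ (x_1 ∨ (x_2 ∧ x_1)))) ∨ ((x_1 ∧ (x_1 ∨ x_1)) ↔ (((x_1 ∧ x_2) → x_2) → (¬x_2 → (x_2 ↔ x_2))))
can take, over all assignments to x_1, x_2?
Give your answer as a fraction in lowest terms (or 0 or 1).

Take x_1 = 0, x_2 = 1/2:
x_2 ∨ x_1 = 1/2 ∨ 0 = 1/2
x_2 ∧ (x_2 ∨ x_1) = 1/2 ∧ 1/2 = 1/2
x_2 → x_2 = 1/2 → 1/2 = 1/2
(x_2 ∧ (x_2 ∨ x_1)) → (x_2 → x_2) = 1/2 → 1/2 = 1/2
x_1 ↔ x_1 = 0 ↔ 0 = 1
x_2 ∧ x_1 = 1/2 ∧ 0 = 0
x_1 ∨ (x_2 ∧ x_1) = 0 ∨ 0 = 0
(x_1 ↔ x_1) ∨ (x_1 ∨ (x_2 ∧ x_1)) = 1 ∨ 0 = 1
((x_2 ∧ (x_2 ∨ x_1)) → (x_2 → x_2)) ↔ ((x_1 ↔ x_1) ∨ (x_1 ∨ (x_2 ∧ x_1))) = 1/2 ↔ 1 = 1/2
x_1 ∨ x_1 = 0 ∨ 0 = 0
x_1 ∧ (x_1 ∨ x_1) = 0 ∧ 0 = 0
x_1 ∧ x_2 = 0 ∧ 1/2 = 0
(x_1 ∧ x_2) → x_2 = 0 → 1/2 = 1
¬x_2 = ¬1/2 = 1/2
x_2 ↔ x_2 = 1/2 ↔ 1/2 = 1/2
¬x_2 → (x_2 ↔ x_2) = 1/2 → 1/2 = 1/2
((x_1 ∧ x_2) → x_2) → (¬x_2 → (x_2 ↔ x_2)) = 1 → 1/2 = 1/2
(x_1 ∧ (x_1 ∨ x_1)) ↔ (((x_1 ∧ x_2) → x_2) → (¬x_2 → (x_2 ↔ x_2))) = 0 ↔ 1/2 = 1/2
(((x_2 ∧ (x_2 ∨ x_1)) → (x_2 → x_2)) ↔ ((x_1 ↔ x_1) ∨ (x_1 ∨ (x_2 ∧ x_1)))) ∨ ((x_1 ∧ (x_1 ∨ x_1)) ↔ (((x_1 ∧ x_2) → x_2) → (¬x_2 → (x_2 ↔ x_2)))) = 1/2 ∨ 1/2 = 1/2
No assignment yields a value below 1/2, so this is the minimum.

1/2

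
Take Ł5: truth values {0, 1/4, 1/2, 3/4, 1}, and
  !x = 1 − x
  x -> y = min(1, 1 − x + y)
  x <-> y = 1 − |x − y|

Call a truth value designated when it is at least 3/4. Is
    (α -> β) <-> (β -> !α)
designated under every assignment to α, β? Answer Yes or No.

No

Counterexample: take α = 1/2, β = 0.
α -> β = 1/2 -> 0 = 1/2
!α = !1/2 = 1/2
β -> !α = 0 -> 1/2 = 1
(α -> β) <-> (β -> !α) = 1/2 <-> 1 = 1/2
This gives 1/2, which is below 3/4.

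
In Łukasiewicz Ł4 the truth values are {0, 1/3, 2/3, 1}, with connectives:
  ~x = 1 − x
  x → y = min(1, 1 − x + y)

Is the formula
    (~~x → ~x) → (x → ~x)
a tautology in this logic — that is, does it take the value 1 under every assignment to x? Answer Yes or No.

x = 0 ↦ 1
x = 1/3 ↦ 1
x = 2/3 ↦ 1
x = 1 ↦ 1
Every assignment gives a value ≥ 1.

Yes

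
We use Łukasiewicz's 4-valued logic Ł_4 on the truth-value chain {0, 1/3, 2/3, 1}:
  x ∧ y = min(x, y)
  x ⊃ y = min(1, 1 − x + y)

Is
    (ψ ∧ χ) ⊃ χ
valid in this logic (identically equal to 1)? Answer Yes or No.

Yes

ψ = 0, χ = 0 ↦ 1
ψ = 0, χ = 1/3 ↦ 1
ψ = 0, χ = 2/3 ↦ 1
ψ = 0, χ = 1 ↦ 1
ψ = 1/3, χ = 0 ↦ 1
ψ = 1/3, χ = 1/3 ↦ 1
ψ = 1/3, χ = 2/3 ↦ 1
ψ = 1/3, χ = 1 ↦ 1
ψ = 2/3, χ = 0 ↦ 1
ψ = 2/3, χ = 1/3 ↦ 1
ψ = 2/3, χ = 2/3 ↦ 1
ψ = 2/3, χ = 1 ↦ 1
ψ = 1, χ = 0 ↦ 1
ψ = 1, χ = 1/3 ↦ 1
ψ = 1, χ = 2/3 ↦ 1
ψ = 1, χ = 1 ↦ 1
Every assignment gives a value ≥ 1.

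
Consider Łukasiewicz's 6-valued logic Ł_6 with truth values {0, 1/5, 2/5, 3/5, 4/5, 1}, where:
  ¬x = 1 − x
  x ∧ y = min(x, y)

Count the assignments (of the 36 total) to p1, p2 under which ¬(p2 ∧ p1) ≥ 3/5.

value 1: 11 assignments (counts)
value 4/5: 9 assignments (counts)
value 3/5: 7 assignments (counts)
value 2/5: 5 assignments
value 1/5: 3 assignments
value 0: 1 assignment
So 27 of the 36 assignments meet the threshold.

27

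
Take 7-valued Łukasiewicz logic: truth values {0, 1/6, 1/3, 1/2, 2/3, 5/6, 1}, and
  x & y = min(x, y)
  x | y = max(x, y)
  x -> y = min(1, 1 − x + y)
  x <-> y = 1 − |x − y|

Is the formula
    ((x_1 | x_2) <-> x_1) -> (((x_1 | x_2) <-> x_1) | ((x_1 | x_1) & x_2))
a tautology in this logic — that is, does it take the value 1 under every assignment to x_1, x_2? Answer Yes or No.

Yes

At x_1 = 1, x_2 = 2/3, for instance:
x_1 | x_2 = 1 | 2/3 = 1
(x_1 | x_2) <-> x_1 = 1 <-> 1 = 1
x_1 | x_1 = 1 | 1 = 1
(x_1 | x_1) & x_2 = 1 & 2/3 = 2/3
((x_1 | x_2) <-> x_1) | ((x_1 | x_1) & x_2) = 1 | 2/3 = 1
((x_1 | x_2) <-> x_1) -> (((x_1 | x_2) <-> x_1) | ((x_1 | x_1) & x_2)) = 1 -> 1 = 1
and checking the remaining 48 assignments likewise gives ≥ 1 in every case.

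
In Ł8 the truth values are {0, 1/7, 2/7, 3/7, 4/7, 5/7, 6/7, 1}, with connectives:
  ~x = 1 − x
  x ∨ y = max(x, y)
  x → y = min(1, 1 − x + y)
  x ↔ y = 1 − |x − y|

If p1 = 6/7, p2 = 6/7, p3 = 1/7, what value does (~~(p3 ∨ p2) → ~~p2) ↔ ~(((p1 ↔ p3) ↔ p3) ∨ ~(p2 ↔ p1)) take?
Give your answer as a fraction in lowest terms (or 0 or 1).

1/7

p3 ∨ p2 = 1/7 ∨ 6/7 = 6/7
~(p3 ∨ p2) = ~6/7 = 1/7
~~(p3 ∨ p2) = ~1/7 = 6/7
~p2 = ~6/7 = 1/7
~~p2 = ~1/7 = 6/7
~~(p3 ∨ p2) → ~~p2 = 6/7 → 6/7 = 1
p1 ↔ p3 = 6/7 ↔ 1/7 = 2/7
(p1 ↔ p3) ↔ p3 = 2/7 ↔ 1/7 = 6/7
p2 ↔ p1 = 6/7 ↔ 6/7 = 1
~(p2 ↔ p1) = ~1 = 0
((p1 ↔ p3) ↔ p3) ∨ ~(p2 ↔ p1) = 6/7 ∨ 0 = 6/7
~(((p1 ↔ p3) ↔ p3) ∨ ~(p2 ↔ p1)) = ~6/7 = 1/7
(~~(p3 ∨ p2) → ~~p2) ↔ ~(((p1 ↔ p3) ↔ p3) ∨ ~(p2 ↔ p1)) = 1 ↔ 1/7 = 1/7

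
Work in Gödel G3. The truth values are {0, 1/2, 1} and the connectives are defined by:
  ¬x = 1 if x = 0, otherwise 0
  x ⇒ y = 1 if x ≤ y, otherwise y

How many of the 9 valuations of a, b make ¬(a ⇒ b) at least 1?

a = 0, b = 0 ↦ 0  <
a = 0, b = 1/2 ↦ 0  <
a = 0, b = 1 ↦ 0  <
a = 1/2, b = 0 ↦ 1  ≥
a = 1/2, b = 1/2 ↦ 0  <
a = 1/2, b = 1 ↦ 0  <
a = 1, b = 0 ↦ 1  ≥
a = 1, b = 1/2 ↦ 0  <
a = 1, b = 1 ↦ 0  <
So 2 of the 9 assignments meet the threshold.

2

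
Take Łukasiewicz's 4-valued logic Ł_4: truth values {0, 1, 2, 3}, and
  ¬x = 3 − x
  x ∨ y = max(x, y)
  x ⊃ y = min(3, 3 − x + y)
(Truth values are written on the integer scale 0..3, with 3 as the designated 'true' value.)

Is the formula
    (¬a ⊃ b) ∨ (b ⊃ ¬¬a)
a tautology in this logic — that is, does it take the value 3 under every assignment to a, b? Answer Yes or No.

No

Counterexample: take a = 0, b = 1.
¬a = ¬0 = 3
¬a ⊃ b = 3 ⊃ 1 = 1
¬a = ¬0 = 3
¬¬a = ¬3 = 0
b ⊃ ¬¬a = 1 ⊃ 0 = 2
(¬a ⊃ b) ∨ (b ⊃ ¬¬a) = 1 ∨ 2 = 2
This gives 2 ≠ 3.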